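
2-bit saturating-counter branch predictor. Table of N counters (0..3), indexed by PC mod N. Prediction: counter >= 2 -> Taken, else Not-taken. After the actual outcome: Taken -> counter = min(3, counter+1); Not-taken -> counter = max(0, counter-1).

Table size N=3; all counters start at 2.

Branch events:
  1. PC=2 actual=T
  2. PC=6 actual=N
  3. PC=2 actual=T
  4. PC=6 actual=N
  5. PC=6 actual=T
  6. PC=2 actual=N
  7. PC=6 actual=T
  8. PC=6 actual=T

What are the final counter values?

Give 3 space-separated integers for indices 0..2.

Ev 1: PC=2 idx=2 pred=T actual=T -> ctr[2]=3
Ev 2: PC=6 idx=0 pred=T actual=N -> ctr[0]=1
Ev 3: PC=2 idx=2 pred=T actual=T -> ctr[2]=3
Ev 4: PC=6 idx=0 pred=N actual=N -> ctr[0]=0
Ev 5: PC=6 idx=0 pred=N actual=T -> ctr[0]=1
Ev 6: PC=2 idx=2 pred=T actual=N -> ctr[2]=2
Ev 7: PC=6 idx=0 pred=N actual=T -> ctr[0]=2
Ev 8: PC=6 idx=0 pred=T actual=T -> ctr[0]=3

Answer: 3 2 2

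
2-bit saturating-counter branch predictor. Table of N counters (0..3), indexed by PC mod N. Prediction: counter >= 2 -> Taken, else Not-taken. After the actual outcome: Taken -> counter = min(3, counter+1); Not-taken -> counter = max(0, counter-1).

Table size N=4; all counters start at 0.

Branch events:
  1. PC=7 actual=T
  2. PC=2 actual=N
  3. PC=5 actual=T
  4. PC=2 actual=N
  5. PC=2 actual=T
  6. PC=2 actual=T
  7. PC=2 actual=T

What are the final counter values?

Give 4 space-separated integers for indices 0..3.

Ev 1: PC=7 idx=3 pred=N actual=T -> ctr[3]=1
Ev 2: PC=2 idx=2 pred=N actual=N -> ctr[2]=0
Ev 3: PC=5 idx=1 pred=N actual=T -> ctr[1]=1
Ev 4: PC=2 idx=2 pred=N actual=N -> ctr[2]=0
Ev 5: PC=2 idx=2 pred=N actual=T -> ctr[2]=1
Ev 6: PC=2 idx=2 pred=N actual=T -> ctr[2]=2
Ev 7: PC=2 idx=2 pred=T actual=T -> ctr[2]=3

Answer: 0 1 3 1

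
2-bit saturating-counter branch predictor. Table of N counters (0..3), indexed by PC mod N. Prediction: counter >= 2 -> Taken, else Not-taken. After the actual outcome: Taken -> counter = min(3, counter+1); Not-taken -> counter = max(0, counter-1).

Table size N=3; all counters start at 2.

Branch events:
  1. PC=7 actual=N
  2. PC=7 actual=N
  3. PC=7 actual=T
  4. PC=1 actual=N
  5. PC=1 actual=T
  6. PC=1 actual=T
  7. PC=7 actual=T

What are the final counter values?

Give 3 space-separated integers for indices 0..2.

Answer: 2 3 2

Derivation:
Ev 1: PC=7 idx=1 pred=T actual=N -> ctr[1]=1
Ev 2: PC=7 idx=1 pred=N actual=N -> ctr[1]=0
Ev 3: PC=7 idx=1 pred=N actual=T -> ctr[1]=1
Ev 4: PC=1 idx=1 pred=N actual=N -> ctr[1]=0
Ev 5: PC=1 idx=1 pred=N actual=T -> ctr[1]=1
Ev 6: PC=1 idx=1 pred=N actual=T -> ctr[1]=2
Ev 7: PC=7 idx=1 pred=T actual=T -> ctr[1]=3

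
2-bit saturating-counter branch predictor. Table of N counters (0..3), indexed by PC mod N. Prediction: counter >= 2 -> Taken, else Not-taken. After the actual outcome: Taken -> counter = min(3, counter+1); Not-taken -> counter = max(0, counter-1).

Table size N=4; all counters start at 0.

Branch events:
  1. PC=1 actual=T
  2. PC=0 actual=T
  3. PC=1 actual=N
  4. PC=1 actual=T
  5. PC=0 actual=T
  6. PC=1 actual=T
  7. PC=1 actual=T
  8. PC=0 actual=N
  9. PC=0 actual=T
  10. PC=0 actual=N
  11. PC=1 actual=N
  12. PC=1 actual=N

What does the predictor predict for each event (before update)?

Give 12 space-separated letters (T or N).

Ev 1: PC=1 idx=1 pred=N actual=T -> ctr[1]=1
Ev 2: PC=0 idx=0 pred=N actual=T -> ctr[0]=1
Ev 3: PC=1 idx=1 pred=N actual=N -> ctr[1]=0
Ev 4: PC=1 idx=1 pred=N actual=T -> ctr[1]=1
Ev 5: PC=0 idx=0 pred=N actual=T -> ctr[0]=2
Ev 6: PC=1 idx=1 pred=N actual=T -> ctr[1]=2
Ev 7: PC=1 idx=1 pred=T actual=T -> ctr[1]=3
Ev 8: PC=0 idx=0 pred=T actual=N -> ctr[0]=1
Ev 9: PC=0 idx=0 pred=N actual=T -> ctr[0]=2
Ev 10: PC=0 idx=0 pred=T actual=N -> ctr[0]=1
Ev 11: PC=1 idx=1 pred=T actual=N -> ctr[1]=2
Ev 12: PC=1 idx=1 pred=T actual=N -> ctr[1]=1

Answer: N N N N N N T T N T T T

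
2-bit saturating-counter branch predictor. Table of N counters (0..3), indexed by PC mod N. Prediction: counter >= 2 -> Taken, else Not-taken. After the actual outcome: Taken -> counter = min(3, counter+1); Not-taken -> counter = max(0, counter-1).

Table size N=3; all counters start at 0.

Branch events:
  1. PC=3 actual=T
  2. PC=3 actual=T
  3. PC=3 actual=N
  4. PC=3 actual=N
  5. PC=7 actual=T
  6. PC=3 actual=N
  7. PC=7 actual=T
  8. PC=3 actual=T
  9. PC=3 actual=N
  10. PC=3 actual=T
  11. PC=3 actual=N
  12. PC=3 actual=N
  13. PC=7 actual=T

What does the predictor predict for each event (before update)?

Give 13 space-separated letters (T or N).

Ev 1: PC=3 idx=0 pred=N actual=T -> ctr[0]=1
Ev 2: PC=3 idx=0 pred=N actual=T -> ctr[0]=2
Ev 3: PC=3 idx=0 pred=T actual=N -> ctr[0]=1
Ev 4: PC=3 idx=0 pred=N actual=N -> ctr[0]=0
Ev 5: PC=7 idx=1 pred=N actual=T -> ctr[1]=1
Ev 6: PC=3 idx=0 pred=N actual=N -> ctr[0]=0
Ev 7: PC=7 idx=1 pred=N actual=T -> ctr[1]=2
Ev 8: PC=3 idx=0 pred=N actual=T -> ctr[0]=1
Ev 9: PC=3 idx=0 pred=N actual=N -> ctr[0]=0
Ev 10: PC=3 idx=0 pred=N actual=T -> ctr[0]=1
Ev 11: PC=3 idx=0 pred=N actual=N -> ctr[0]=0
Ev 12: PC=3 idx=0 pred=N actual=N -> ctr[0]=0
Ev 13: PC=7 idx=1 pred=T actual=T -> ctr[1]=3

Answer: N N T N N N N N N N N N T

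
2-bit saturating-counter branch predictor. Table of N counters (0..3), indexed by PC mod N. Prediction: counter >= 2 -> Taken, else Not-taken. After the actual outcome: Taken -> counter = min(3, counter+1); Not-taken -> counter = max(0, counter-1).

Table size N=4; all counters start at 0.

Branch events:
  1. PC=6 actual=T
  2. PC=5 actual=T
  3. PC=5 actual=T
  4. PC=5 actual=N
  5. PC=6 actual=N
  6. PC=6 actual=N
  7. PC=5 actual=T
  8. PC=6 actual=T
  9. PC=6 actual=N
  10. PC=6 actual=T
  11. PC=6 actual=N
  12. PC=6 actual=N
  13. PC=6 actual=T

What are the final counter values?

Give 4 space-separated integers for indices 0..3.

Answer: 0 2 1 0

Derivation:
Ev 1: PC=6 idx=2 pred=N actual=T -> ctr[2]=1
Ev 2: PC=5 idx=1 pred=N actual=T -> ctr[1]=1
Ev 3: PC=5 idx=1 pred=N actual=T -> ctr[1]=2
Ev 4: PC=5 idx=1 pred=T actual=N -> ctr[1]=1
Ev 5: PC=6 idx=2 pred=N actual=N -> ctr[2]=0
Ev 6: PC=6 idx=2 pred=N actual=N -> ctr[2]=0
Ev 7: PC=5 idx=1 pred=N actual=T -> ctr[1]=2
Ev 8: PC=6 idx=2 pred=N actual=T -> ctr[2]=1
Ev 9: PC=6 idx=2 pred=N actual=N -> ctr[2]=0
Ev 10: PC=6 idx=2 pred=N actual=T -> ctr[2]=1
Ev 11: PC=6 idx=2 pred=N actual=N -> ctr[2]=0
Ev 12: PC=6 idx=2 pred=N actual=N -> ctr[2]=0
Ev 13: PC=6 idx=2 pred=N actual=T -> ctr[2]=1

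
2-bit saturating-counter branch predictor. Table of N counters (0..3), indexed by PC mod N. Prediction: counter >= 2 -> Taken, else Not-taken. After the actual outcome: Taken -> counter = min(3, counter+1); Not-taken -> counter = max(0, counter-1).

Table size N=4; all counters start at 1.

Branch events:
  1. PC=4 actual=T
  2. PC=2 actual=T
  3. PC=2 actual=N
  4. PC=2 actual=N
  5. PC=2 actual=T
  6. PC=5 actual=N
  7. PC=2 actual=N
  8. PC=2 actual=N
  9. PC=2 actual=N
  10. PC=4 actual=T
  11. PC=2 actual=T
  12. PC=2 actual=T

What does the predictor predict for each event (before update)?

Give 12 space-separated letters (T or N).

Ev 1: PC=4 idx=0 pred=N actual=T -> ctr[0]=2
Ev 2: PC=2 idx=2 pred=N actual=T -> ctr[2]=2
Ev 3: PC=2 idx=2 pred=T actual=N -> ctr[2]=1
Ev 4: PC=2 idx=2 pred=N actual=N -> ctr[2]=0
Ev 5: PC=2 idx=2 pred=N actual=T -> ctr[2]=1
Ev 6: PC=5 idx=1 pred=N actual=N -> ctr[1]=0
Ev 7: PC=2 idx=2 pred=N actual=N -> ctr[2]=0
Ev 8: PC=2 idx=2 pred=N actual=N -> ctr[2]=0
Ev 9: PC=2 idx=2 pred=N actual=N -> ctr[2]=0
Ev 10: PC=4 idx=0 pred=T actual=T -> ctr[0]=3
Ev 11: PC=2 idx=2 pred=N actual=T -> ctr[2]=1
Ev 12: PC=2 idx=2 pred=N actual=T -> ctr[2]=2

Answer: N N T N N N N N N T N N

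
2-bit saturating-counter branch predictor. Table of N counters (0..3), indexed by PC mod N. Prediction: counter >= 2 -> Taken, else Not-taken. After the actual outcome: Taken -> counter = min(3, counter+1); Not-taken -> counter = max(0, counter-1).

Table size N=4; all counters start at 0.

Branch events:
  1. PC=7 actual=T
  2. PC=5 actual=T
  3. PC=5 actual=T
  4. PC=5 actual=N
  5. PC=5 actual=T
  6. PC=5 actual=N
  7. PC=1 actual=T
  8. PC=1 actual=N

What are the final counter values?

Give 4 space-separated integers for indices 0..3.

Answer: 0 1 0 1

Derivation:
Ev 1: PC=7 idx=3 pred=N actual=T -> ctr[3]=1
Ev 2: PC=5 idx=1 pred=N actual=T -> ctr[1]=1
Ev 3: PC=5 idx=1 pred=N actual=T -> ctr[1]=2
Ev 4: PC=5 idx=1 pred=T actual=N -> ctr[1]=1
Ev 5: PC=5 idx=1 pred=N actual=T -> ctr[1]=2
Ev 6: PC=5 idx=1 pred=T actual=N -> ctr[1]=1
Ev 7: PC=1 idx=1 pred=N actual=T -> ctr[1]=2
Ev 8: PC=1 idx=1 pred=T actual=N -> ctr[1]=1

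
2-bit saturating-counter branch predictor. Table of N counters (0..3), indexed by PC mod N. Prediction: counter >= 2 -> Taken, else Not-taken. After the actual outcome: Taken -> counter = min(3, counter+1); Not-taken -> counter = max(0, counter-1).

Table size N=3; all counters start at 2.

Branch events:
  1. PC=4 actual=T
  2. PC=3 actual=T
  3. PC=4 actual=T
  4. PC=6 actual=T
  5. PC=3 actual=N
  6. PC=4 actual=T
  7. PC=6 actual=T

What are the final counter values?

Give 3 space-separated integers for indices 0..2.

Ev 1: PC=4 idx=1 pred=T actual=T -> ctr[1]=3
Ev 2: PC=3 idx=0 pred=T actual=T -> ctr[0]=3
Ev 3: PC=4 idx=1 pred=T actual=T -> ctr[1]=3
Ev 4: PC=6 idx=0 pred=T actual=T -> ctr[0]=3
Ev 5: PC=3 idx=0 pred=T actual=N -> ctr[0]=2
Ev 6: PC=4 idx=1 pred=T actual=T -> ctr[1]=3
Ev 7: PC=6 idx=0 pred=T actual=T -> ctr[0]=3

Answer: 3 3 2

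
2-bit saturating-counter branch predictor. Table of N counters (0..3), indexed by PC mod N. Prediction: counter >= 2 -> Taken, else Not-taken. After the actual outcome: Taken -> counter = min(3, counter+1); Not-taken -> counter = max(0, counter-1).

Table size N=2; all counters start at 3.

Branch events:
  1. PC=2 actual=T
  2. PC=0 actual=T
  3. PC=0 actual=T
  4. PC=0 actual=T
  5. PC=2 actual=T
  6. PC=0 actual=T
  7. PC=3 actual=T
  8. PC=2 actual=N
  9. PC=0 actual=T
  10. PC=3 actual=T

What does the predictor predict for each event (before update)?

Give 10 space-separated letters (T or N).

Answer: T T T T T T T T T T

Derivation:
Ev 1: PC=2 idx=0 pred=T actual=T -> ctr[0]=3
Ev 2: PC=0 idx=0 pred=T actual=T -> ctr[0]=3
Ev 3: PC=0 idx=0 pred=T actual=T -> ctr[0]=3
Ev 4: PC=0 idx=0 pred=T actual=T -> ctr[0]=3
Ev 5: PC=2 idx=0 pred=T actual=T -> ctr[0]=3
Ev 6: PC=0 idx=0 pred=T actual=T -> ctr[0]=3
Ev 7: PC=3 idx=1 pred=T actual=T -> ctr[1]=3
Ev 8: PC=2 idx=0 pred=T actual=N -> ctr[0]=2
Ev 9: PC=0 idx=0 pred=T actual=T -> ctr[0]=3
Ev 10: PC=3 idx=1 pred=T actual=T -> ctr[1]=3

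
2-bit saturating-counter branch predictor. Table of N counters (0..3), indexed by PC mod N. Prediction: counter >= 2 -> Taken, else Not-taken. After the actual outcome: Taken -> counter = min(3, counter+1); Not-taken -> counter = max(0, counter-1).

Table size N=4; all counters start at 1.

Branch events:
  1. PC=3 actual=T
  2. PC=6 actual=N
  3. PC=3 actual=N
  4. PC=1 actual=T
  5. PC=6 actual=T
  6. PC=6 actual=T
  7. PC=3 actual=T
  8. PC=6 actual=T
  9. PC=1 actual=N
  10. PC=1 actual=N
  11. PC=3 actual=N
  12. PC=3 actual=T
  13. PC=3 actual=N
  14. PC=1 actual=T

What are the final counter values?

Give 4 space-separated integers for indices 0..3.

Answer: 1 1 3 1

Derivation:
Ev 1: PC=3 idx=3 pred=N actual=T -> ctr[3]=2
Ev 2: PC=6 idx=2 pred=N actual=N -> ctr[2]=0
Ev 3: PC=3 idx=3 pred=T actual=N -> ctr[3]=1
Ev 4: PC=1 idx=1 pred=N actual=T -> ctr[1]=2
Ev 5: PC=6 idx=2 pred=N actual=T -> ctr[2]=1
Ev 6: PC=6 idx=2 pred=N actual=T -> ctr[2]=2
Ev 7: PC=3 idx=3 pred=N actual=T -> ctr[3]=2
Ev 8: PC=6 idx=2 pred=T actual=T -> ctr[2]=3
Ev 9: PC=1 idx=1 pred=T actual=N -> ctr[1]=1
Ev 10: PC=1 idx=1 pred=N actual=N -> ctr[1]=0
Ev 11: PC=3 idx=3 pred=T actual=N -> ctr[3]=1
Ev 12: PC=3 idx=3 pred=N actual=T -> ctr[3]=2
Ev 13: PC=3 idx=3 pred=T actual=N -> ctr[3]=1
Ev 14: PC=1 idx=1 pred=N actual=T -> ctr[1]=1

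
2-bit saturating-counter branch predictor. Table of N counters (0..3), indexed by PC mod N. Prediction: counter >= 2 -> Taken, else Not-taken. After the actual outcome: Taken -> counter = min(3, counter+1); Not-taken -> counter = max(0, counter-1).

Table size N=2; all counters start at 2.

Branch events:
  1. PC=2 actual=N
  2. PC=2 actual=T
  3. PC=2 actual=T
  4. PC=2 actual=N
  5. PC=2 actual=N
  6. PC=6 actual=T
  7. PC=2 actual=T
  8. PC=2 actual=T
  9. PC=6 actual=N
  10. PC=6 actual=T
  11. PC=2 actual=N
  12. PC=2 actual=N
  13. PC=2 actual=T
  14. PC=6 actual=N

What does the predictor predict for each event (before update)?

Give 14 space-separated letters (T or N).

Ev 1: PC=2 idx=0 pred=T actual=N -> ctr[0]=1
Ev 2: PC=2 idx=0 pred=N actual=T -> ctr[0]=2
Ev 3: PC=2 idx=0 pred=T actual=T -> ctr[0]=3
Ev 4: PC=2 idx=0 pred=T actual=N -> ctr[0]=2
Ev 5: PC=2 idx=0 pred=T actual=N -> ctr[0]=1
Ev 6: PC=6 idx=0 pred=N actual=T -> ctr[0]=2
Ev 7: PC=2 idx=0 pred=T actual=T -> ctr[0]=3
Ev 8: PC=2 idx=0 pred=T actual=T -> ctr[0]=3
Ev 9: PC=6 idx=0 pred=T actual=N -> ctr[0]=2
Ev 10: PC=6 idx=0 pred=T actual=T -> ctr[0]=3
Ev 11: PC=2 idx=0 pred=T actual=N -> ctr[0]=2
Ev 12: PC=2 idx=0 pred=T actual=N -> ctr[0]=1
Ev 13: PC=2 idx=0 pred=N actual=T -> ctr[0]=2
Ev 14: PC=6 idx=0 pred=T actual=N -> ctr[0]=1

Answer: T N T T T N T T T T T T N T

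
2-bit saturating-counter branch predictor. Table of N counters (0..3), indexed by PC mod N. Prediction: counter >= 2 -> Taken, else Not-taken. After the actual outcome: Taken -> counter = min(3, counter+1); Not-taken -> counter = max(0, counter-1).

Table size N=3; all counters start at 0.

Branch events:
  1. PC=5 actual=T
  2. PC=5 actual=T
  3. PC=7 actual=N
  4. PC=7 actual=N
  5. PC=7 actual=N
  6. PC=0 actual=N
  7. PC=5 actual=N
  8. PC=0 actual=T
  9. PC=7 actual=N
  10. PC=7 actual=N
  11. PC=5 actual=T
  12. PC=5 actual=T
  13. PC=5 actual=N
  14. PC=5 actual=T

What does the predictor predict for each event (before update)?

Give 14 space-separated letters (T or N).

Answer: N N N N N N T N N N N T T T

Derivation:
Ev 1: PC=5 idx=2 pred=N actual=T -> ctr[2]=1
Ev 2: PC=5 idx=2 pred=N actual=T -> ctr[2]=2
Ev 3: PC=7 idx=1 pred=N actual=N -> ctr[1]=0
Ev 4: PC=7 idx=1 pred=N actual=N -> ctr[1]=0
Ev 5: PC=7 idx=1 pred=N actual=N -> ctr[1]=0
Ev 6: PC=0 idx=0 pred=N actual=N -> ctr[0]=0
Ev 7: PC=5 idx=2 pred=T actual=N -> ctr[2]=1
Ev 8: PC=0 idx=0 pred=N actual=T -> ctr[0]=1
Ev 9: PC=7 idx=1 pred=N actual=N -> ctr[1]=0
Ev 10: PC=7 idx=1 pred=N actual=N -> ctr[1]=0
Ev 11: PC=5 idx=2 pred=N actual=T -> ctr[2]=2
Ev 12: PC=5 idx=2 pred=T actual=T -> ctr[2]=3
Ev 13: PC=5 idx=2 pred=T actual=N -> ctr[2]=2
Ev 14: PC=5 idx=2 pred=T actual=T -> ctr[2]=3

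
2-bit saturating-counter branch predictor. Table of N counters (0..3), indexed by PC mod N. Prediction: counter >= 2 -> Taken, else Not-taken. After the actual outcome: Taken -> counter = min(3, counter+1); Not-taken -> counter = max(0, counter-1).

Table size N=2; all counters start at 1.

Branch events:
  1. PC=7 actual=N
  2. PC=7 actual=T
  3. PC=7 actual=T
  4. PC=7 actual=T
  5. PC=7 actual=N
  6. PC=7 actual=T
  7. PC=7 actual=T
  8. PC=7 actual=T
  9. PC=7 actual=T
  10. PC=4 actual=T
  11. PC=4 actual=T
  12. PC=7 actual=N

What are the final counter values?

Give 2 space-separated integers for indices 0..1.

Ev 1: PC=7 idx=1 pred=N actual=N -> ctr[1]=0
Ev 2: PC=7 idx=1 pred=N actual=T -> ctr[1]=1
Ev 3: PC=7 idx=1 pred=N actual=T -> ctr[1]=2
Ev 4: PC=7 idx=1 pred=T actual=T -> ctr[1]=3
Ev 5: PC=7 idx=1 pred=T actual=N -> ctr[1]=2
Ev 6: PC=7 idx=1 pred=T actual=T -> ctr[1]=3
Ev 7: PC=7 idx=1 pred=T actual=T -> ctr[1]=3
Ev 8: PC=7 idx=1 pred=T actual=T -> ctr[1]=3
Ev 9: PC=7 idx=1 pred=T actual=T -> ctr[1]=3
Ev 10: PC=4 idx=0 pred=N actual=T -> ctr[0]=2
Ev 11: PC=4 idx=0 pred=T actual=T -> ctr[0]=3
Ev 12: PC=7 idx=1 pred=T actual=N -> ctr[1]=2

Answer: 3 2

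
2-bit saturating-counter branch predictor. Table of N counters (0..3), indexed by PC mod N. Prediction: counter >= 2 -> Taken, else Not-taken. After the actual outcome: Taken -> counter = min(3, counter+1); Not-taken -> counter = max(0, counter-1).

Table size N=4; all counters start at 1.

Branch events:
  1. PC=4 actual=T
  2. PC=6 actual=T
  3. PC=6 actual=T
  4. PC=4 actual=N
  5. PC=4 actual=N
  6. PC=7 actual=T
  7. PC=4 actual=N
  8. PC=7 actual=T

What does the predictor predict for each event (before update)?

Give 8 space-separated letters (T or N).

Ev 1: PC=4 idx=0 pred=N actual=T -> ctr[0]=2
Ev 2: PC=6 idx=2 pred=N actual=T -> ctr[2]=2
Ev 3: PC=6 idx=2 pred=T actual=T -> ctr[2]=3
Ev 4: PC=4 idx=0 pred=T actual=N -> ctr[0]=1
Ev 5: PC=4 idx=0 pred=N actual=N -> ctr[0]=0
Ev 6: PC=7 idx=3 pred=N actual=T -> ctr[3]=2
Ev 7: PC=4 idx=0 pred=N actual=N -> ctr[0]=0
Ev 8: PC=7 idx=3 pred=T actual=T -> ctr[3]=3

Answer: N N T T N N N T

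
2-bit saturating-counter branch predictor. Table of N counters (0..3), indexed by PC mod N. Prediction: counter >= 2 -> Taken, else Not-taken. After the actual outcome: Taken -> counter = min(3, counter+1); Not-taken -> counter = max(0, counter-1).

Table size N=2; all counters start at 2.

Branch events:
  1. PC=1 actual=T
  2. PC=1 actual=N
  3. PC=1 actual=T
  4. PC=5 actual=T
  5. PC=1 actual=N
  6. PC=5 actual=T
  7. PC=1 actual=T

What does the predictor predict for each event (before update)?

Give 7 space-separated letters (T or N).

Answer: T T T T T T T

Derivation:
Ev 1: PC=1 idx=1 pred=T actual=T -> ctr[1]=3
Ev 2: PC=1 idx=1 pred=T actual=N -> ctr[1]=2
Ev 3: PC=1 idx=1 pred=T actual=T -> ctr[1]=3
Ev 4: PC=5 idx=1 pred=T actual=T -> ctr[1]=3
Ev 5: PC=1 idx=1 pred=T actual=N -> ctr[1]=2
Ev 6: PC=5 idx=1 pred=T actual=T -> ctr[1]=3
Ev 7: PC=1 idx=1 pred=T actual=T -> ctr[1]=3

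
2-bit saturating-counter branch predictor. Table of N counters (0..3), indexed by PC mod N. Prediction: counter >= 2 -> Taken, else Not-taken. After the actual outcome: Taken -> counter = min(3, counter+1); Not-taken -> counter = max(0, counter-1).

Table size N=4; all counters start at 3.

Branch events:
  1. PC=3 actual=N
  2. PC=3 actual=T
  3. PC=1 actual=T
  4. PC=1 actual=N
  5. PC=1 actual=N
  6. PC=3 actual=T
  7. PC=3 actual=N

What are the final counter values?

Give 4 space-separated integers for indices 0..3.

Answer: 3 1 3 2

Derivation:
Ev 1: PC=3 idx=3 pred=T actual=N -> ctr[3]=2
Ev 2: PC=3 idx=3 pred=T actual=T -> ctr[3]=3
Ev 3: PC=1 idx=1 pred=T actual=T -> ctr[1]=3
Ev 4: PC=1 idx=1 pred=T actual=N -> ctr[1]=2
Ev 5: PC=1 idx=1 pred=T actual=N -> ctr[1]=1
Ev 6: PC=3 idx=3 pred=T actual=T -> ctr[3]=3
Ev 7: PC=3 idx=3 pred=T actual=N -> ctr[3]=2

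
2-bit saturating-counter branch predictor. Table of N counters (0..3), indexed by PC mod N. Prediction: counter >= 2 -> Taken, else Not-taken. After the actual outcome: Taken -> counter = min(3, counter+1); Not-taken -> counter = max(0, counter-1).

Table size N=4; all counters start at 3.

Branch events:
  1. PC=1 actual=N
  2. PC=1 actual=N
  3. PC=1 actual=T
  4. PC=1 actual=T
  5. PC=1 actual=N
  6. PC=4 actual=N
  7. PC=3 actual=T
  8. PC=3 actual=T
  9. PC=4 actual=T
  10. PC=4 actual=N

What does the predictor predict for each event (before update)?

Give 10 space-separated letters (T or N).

Ev 1: PC=1 idx=1 pred=T actual=N -> ctr[1]=2
Ev 2: PC=1 idx=1 pred=T actual=N -> ctr[1]=1
Ev 3: PC=1 idx=1 pred=N actual=T -> ctr[1]=2
Ev 4: PC=1 idx=1 pred=T actual=T -> ctr[1]=3
Ev 5: PC=1 idx=1 pred=T actual=N -> ctr[1]=2
Ev 6: PC=4 idx=0 pred=T actual=N -> ctr[0]=2
Ev 7: PC=3 idx=3 pred=T actual=T -> ctr[3]=3
Ev 8: PC=3 idx=3 pred=T actual=T -> ctr[3]=3
Ev 9: PC=4 idx=0 pred=T actual=T -> ctr[0]=3
Ev 10: PC=4 idx=0 pred=T actual=N -> ctr[0]=2

Answer: T T N T T T T T T T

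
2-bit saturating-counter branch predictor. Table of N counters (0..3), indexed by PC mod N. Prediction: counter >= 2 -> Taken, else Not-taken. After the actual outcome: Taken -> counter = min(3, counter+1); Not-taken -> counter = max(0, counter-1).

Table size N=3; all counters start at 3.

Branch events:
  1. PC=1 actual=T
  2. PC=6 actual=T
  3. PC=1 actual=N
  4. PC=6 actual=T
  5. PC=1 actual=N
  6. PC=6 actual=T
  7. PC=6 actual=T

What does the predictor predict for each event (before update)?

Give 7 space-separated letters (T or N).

Answer: T T T T T T T

Derivation:
Ev 1: PC=1 idx=1 pred=T actual=T -> ctr[1]=3
Ev 2: PC=6 idx=0 pred=T actual=T -> ctr[0]=3
Ev 3: PC=1 idx=1 pred=T actual=N -> ctr[1]=2
Ev 4: PC=6 idx=0 pred=T actual=T -> ctr[0]=3
Ev 5: PC=1 idx=1 pred=T actual=N -> ctr[1]=1
Ev 6: PC=6 idx=0 pred=T actual=T -> ctr[0]=3
Ev 7: PC=6 idx=0 pred=T actual=T -> ctr[0]=3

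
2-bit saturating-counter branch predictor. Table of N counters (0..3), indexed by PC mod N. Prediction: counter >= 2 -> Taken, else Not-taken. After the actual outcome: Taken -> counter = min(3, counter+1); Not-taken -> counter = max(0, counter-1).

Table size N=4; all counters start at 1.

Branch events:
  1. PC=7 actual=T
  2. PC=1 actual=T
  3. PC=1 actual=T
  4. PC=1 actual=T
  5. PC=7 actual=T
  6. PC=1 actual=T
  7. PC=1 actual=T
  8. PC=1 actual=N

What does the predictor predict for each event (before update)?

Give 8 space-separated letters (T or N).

Answer: N N T T T T T T

Derivation:
Ev 1: PC=7 idx=3 pred=N actual=T -> ctr[3]=2
Ev 2: PC=1 idx=1 pred=N actual=T -> ctr[1]=2
Ev 3: PC=1 idx=1 pred=T actual=T -> ctr[1]=3
Ev 4: PC=1 idx=1 pred=T actual=T -> ctr[1]=3
Ev 5: PC=7 idx=3 pred=T actual=T -> ctr[3]=3
Ev 6: PC=1 idx=1 pred=T actual=T -> ctr[1]=3
Ev 7: PC=1 idx=1 pred=T actual=T -> ctr[1]=3
Ev 8: PC=1 idx=1 pred=T actual=N -> ctr[1]=2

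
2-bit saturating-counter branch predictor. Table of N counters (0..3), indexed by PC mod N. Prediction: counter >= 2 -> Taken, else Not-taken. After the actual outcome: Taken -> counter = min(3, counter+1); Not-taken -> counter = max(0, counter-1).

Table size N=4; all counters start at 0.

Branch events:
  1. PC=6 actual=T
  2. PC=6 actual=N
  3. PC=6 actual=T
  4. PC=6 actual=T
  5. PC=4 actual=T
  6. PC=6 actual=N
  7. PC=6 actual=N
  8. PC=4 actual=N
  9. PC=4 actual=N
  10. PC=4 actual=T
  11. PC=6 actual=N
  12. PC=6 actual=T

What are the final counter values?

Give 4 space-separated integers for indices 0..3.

Ev 1: PC=6 idx=2 pred=N actual=T -> ctr[2]=1
Ev 2: PC=6 idx=2 pred=N actual=N -> ctr[2]=0
Ev 3: PC=6 idx=2 pred=N actual=T -> ctr[2]=1
Ev 4: PC=6 idx=2 pred=N actual=T -> ctr[2]=2
Ev 5: PC=4 idx=0 pred=N actual=T -> ctr[0]=1
Ev 6: PC=6 idx=2 pred=T actual=N -> ctr[2]=1
Ev 7: PC=6 idx=2 pred=N actual=N -> ctr[2]=0
Ev 8: PC=4 idx=0 pred=N actual=N -> ctr[0]=0
Ev 9: PC=4 idx=0 pred=N actual=N -> ctr[0]=0
Ev 10: PC=4 idx=0 pred=N actual=T -> ctr[0]=1
Ev 11: PC=6 idx=2 pred=N actual=N -> ctr[2]=0
Ev 12: PC=6 idx=2 pred=N actual=T -> ctr[2]=1

Answer: 1 0 1 0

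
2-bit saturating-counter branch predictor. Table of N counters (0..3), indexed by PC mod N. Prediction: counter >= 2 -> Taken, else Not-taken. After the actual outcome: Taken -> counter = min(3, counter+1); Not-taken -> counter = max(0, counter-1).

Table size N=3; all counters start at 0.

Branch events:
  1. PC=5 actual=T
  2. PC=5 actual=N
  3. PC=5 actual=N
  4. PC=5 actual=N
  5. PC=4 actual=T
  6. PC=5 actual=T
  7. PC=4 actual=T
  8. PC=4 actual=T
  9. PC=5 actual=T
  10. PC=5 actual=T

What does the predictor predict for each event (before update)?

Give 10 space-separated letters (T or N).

Ev 1: PC=5 idx=2 pred=N actual=T -> ctr[2]=1
Ev 2: PC=5 idx=2 pred=N actual=N -> ctr[2]=0
Ev 3: PC=5 idx=2 pred=N actual=N -> ctr[2]=0
Ev 4: PC=5 idx=2 pred=N actual=N -> ctr[2]=0
Ev 5: PC=4 idx=1 pred=N actual=T -> ctr[1]=1
Ev 6: PC=5 idx=2 pred=N actual=T -> ctr[2]=1
Ev 7: PC=4 idx=1 pred=N actual=T -> ctr[1]=2
Ev 8: PC=4 idx=1 pred=T actual=T -> ctr[1]=3
Ev 9: PC=5 idx=2 pred=N actual=T -> ctr[2]=2
Ev 10: PC=5 idx=2 pred=T actual=T -> ctr[2]=3

Answer: N N N N N N N T N T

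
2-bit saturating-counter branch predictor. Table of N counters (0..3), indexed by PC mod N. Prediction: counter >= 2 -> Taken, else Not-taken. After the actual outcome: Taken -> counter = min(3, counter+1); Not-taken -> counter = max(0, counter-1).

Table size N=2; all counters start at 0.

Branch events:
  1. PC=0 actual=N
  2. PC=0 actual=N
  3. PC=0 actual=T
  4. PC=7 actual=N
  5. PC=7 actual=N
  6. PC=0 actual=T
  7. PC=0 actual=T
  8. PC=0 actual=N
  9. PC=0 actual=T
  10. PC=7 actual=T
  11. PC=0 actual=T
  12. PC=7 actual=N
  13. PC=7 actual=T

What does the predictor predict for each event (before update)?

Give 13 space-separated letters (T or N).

Answer: N N N N N N T T T N T N N

Derivation:
Ev 1: PC=0 idx=0 pred=N actual=N -> ctr[0]=0
Ev 2: PC=0 idx=0 pred=N actual=N -> ctr[0]=0
Ev 3: PC=0 idx=0 pred=N actual=T -> ctr[0]=1
Ev 4: PC=7 idx=1 pred=N actual=N -> ctr[1]=0
Ev 5: PC=7 idx=1 pred=N actual=N -> ctr[1]=0
Ev 6: PC=0 idx=0 pred=N actual=T -> ctr[0]=2
Ev 7: PC=0 idx=0 pred=T actual=T -> ctr[0]=3
Ev 8: PC=0 idx=0 pred=T actual=N -> ctr[0]=2
Ev 9: PC=0 idx=0 pred=T actual=T -> ctr[0]=3
Ev 10: PC=7 idx=1 pred=N actual=T -> ctr[1]=1
Ev 11: PC=0 idx=0 pred=T actual=T -> ctr[0]=3
Ev 12: PC=7 idx=1 pred=N actual=N -> ctr[1]=0
Ev 13: PC=7 idx=1 pred=N actual=T -> ctr[1]=1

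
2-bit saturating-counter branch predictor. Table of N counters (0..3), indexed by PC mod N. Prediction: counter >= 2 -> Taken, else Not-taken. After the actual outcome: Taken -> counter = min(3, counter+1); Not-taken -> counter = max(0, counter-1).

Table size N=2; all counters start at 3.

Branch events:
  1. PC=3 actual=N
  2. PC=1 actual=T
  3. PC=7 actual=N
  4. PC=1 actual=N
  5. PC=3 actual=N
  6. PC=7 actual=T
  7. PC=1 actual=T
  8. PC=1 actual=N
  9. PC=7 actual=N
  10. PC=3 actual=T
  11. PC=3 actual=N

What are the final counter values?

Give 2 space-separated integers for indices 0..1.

Answer: 3 0

Derivation:
Ev 1: PC=3 idx=1 pred=T actual=N -> ctr[1]=2
Ev 2: PC=1 idx=1 pred=T actual=T -> ctr[1]=3
Ev 3: PC=7 idx=1 pred=T actual=N -> ctr[1]=2
Ev 4: PC=1 idx=1 pred=T actual=N -> ctr[1]=1
Ev 5: PC=3 idx=1 pred=N actual=N -> ctr[1]=0
Ev 6: PC=7 idx=1 pred=N actual=T -> ctr[1]=1
Ev 7: PC=1 idx=1 pred=N actual=T -> ctr[1]=2
Ev 8: PC=1 idx=1 pred=T actual=N -> ctr[1]=1
Ev 9: PC=7 idx=1 pred=N actual=N -> ctr[1]=0
Ev 10: PC=3 idx=1 pred=N actual=T -> ctr[1]=1
Ev 11: PC=3 idx=1 pred=N actual=N -> ctr[1]=0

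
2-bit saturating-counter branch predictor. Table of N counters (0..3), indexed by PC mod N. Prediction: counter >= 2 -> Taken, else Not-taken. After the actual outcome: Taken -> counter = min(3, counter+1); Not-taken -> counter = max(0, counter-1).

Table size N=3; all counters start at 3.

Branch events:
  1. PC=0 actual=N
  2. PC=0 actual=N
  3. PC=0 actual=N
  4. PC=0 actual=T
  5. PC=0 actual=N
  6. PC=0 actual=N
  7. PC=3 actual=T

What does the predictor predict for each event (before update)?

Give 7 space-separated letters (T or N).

Ev 1: PC=0 idx=0 pred=T actual=N -> ctr[0]=2
Ev 2: PC=0 idx=0 pred=T actual=N -> ctr[0]=1
Ev 3: PC=0 idx=0 pred=N actual=N -> ctr[0]=0
Ev 4: PC=0 idx=0 pred=N actual=T -> ctr[0]=1
Ev 5: PC=0 idx=0 pred=N actual=N -> ctr[0]=0
Ev 6: PC=0 idx=0 pred=N actual=N -> ctr[0]=0
Ev 7: PC=3 idx=0 pred=N actual=T -> ctr[0]=1

Answer: T T N N N N N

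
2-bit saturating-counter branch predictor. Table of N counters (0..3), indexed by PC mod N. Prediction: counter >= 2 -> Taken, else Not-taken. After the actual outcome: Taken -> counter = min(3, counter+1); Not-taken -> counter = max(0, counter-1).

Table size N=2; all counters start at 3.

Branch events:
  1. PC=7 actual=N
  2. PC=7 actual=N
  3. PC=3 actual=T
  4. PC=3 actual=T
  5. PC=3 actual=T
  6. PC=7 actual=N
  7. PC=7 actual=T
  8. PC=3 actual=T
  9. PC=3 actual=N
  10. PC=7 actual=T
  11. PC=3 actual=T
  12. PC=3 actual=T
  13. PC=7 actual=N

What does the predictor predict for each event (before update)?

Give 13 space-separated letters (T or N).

Ev 1: PC=7 idx=1 pred=T actual=N -> ctr[1]=2
Ev 2: PC=7 idx=1 pred=T actual=N -> ctr[1]=1
Ev 3: PC=3 idx=1 pred=N actual=T -> ctr[1]=2
Ev 4: PC=3 idx=1 pred=T actual=T -> ctr[1]=3
Ev 5: PC=3 idx=1 pred=T actual=T -> ctr[1]=3
Ev 6: PC=7 idx=1 pred=T actual=N -> ctr[1]=2
Ev 7: PC=7 idx=1 pred=T actual=T -> ctr[1]=3
Ev 8: PC=3 idx=1 pred=T actual=T -> ctr[1]=3
Ev 9: PC=3 idx=1 pred=T actual=N -> ctr[1]=2
Ev 10: PC=7 idx=1 pred=T actual=T -> ctr[1]=3
Ev 11: PC=3 idx=1 pred=T actual=T -> ctr[1]=3
Ev 12: PC=3 idx=1 pred=T actual=T -> ctr[1]=3
Ev 13: PC=7 idx=1 pred=T actual=N -> ctr[1]=2

Answer: T T N T T T T T T T T T T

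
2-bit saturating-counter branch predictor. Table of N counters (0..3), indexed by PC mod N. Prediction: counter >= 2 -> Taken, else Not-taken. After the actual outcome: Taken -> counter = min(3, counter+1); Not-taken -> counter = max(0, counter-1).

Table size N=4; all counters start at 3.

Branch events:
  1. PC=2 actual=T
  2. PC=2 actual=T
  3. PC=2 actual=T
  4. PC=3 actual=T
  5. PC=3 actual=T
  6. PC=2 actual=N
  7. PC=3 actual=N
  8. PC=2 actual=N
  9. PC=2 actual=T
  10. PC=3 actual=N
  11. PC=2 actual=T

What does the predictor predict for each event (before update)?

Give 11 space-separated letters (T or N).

Answer: T T T T T T T T N T T

Derivation:
Ev 1: PC=2 idx=2 pred=T actual=T -> ctr[2]=3
Ev 2: PC=2 idx=2 pred=T actual=T -> ctr[2]=3
Ev 3: PC=2 idx=2 pred=T actual=T -> ctr[2]=3
Ev 4: PC=3 idx=3 pred=T actual=T -> ctr[3]=3
Ev 5: PC=3 idx=3 pred=T actual=T -> ctr[3]=3
Ev 6: PC=2 idx=2 pred=T actual=N -> ctr[2]=2
Ev 7: PC=3 idx=3 pred=T actual=N -> ctr[3]=2
Ev 8: PC=2 idx=2 pred=T actual=N -> ctr[2]=1
Ev 9: PC=2 idx=2 pred=N actual=T -> ctr[2]=2
Ev 10: PC=3 idx=3 pred=T actual=N -> ctr[3]=1
Ev 11: PC=2 idx=2 pred=T actual=T -> ctr[2]=3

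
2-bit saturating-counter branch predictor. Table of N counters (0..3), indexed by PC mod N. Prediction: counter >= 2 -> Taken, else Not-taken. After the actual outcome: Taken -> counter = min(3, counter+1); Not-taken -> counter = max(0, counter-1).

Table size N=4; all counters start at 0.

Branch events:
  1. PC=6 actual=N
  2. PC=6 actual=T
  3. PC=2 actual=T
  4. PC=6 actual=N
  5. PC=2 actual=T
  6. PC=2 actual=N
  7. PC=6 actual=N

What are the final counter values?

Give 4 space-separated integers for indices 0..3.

Answer: 0 0 0 0

Derivation:
Ev 1: PC=6 idx=2 pred=N actual=N -> ctr[2]=0
Ev 2: PC=6 idx=2 pred=N actual=T -> ctr[2]=1
Ev 3: PC=2 idx=2 pred=N actual=T -> ctr[2]=2
Ev 4: PC=6 idx=2 pred=T actual=N -> ctr[2]=1
Ev 5: PC=2 idx=2 pred=N actual=T -> ctr[2]=2
Ev 6: PC=2 idx=2 pred=T actual=N -> ctr[2]=1
Ev 7: PC=6 idx=2 pred=N actual=N -> ctr[2]=0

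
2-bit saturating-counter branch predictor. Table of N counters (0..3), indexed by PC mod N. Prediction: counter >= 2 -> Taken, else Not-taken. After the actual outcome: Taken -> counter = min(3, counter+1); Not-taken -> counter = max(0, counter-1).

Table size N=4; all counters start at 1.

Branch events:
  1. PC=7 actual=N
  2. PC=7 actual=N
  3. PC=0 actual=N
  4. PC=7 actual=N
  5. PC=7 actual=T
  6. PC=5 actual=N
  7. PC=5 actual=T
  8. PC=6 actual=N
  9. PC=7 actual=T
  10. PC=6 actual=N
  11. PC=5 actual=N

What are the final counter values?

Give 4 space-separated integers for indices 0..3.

Ev 1: PC=7 idx=3 pred=N actual=N -> ctr[3]=0
Ev 2: PC=7 idx=3 pred=N actual=N -> ctr[3]=0
Ev 3: PC=0 idx=0 pred=N actual=N -> ctr[0]=0
Ev 4: PC=7 idx=3 pred=N actual=N -> ctr[3]=0
Ev 5: PC=7 idx=3 pred=N actual=T -> ctr[3]=1
Ev 6: PC=5 idx=1 pred=N actual=N -> ctr[1]=0
Ev 7: PC=5 idx=1 pred=N actual=T -> ctr[1]=1
Ev 8: PC=6 idx=2 pred=N actual=N -> ctr[2]=0
Ev 9: PC=7 idx=3 pred=N actual=T -> ctr[3]=2
Ev 10: PC=6 idx=2 pred=N actual=N -> ctr[2]=0
Ev 11: PC=5 idx=1 pred=N actual=N -> ctr[1]=0

Answer: 0 0 0 2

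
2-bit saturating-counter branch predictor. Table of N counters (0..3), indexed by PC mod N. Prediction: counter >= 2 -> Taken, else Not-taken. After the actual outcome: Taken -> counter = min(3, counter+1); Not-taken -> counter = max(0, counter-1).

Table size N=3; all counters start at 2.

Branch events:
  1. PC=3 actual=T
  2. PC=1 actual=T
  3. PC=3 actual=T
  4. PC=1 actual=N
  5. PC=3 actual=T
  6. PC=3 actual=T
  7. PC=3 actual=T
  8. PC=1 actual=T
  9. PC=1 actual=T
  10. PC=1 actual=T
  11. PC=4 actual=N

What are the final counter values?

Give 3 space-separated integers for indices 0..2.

Answer: 3 2 2

Derivation:
Ev 1: PC=3 idx=0 pred=T actual=T -> ctr[0]=3
Ev 2: PC=1 idx=1 pred=T actual=T -> ctr[1]=3
Ev 3: PC=3 idx=0 pred=T actual=T -> ctr[0]=3
Ev 4: PC=1 idx=1 pred=T actual=N -> ctr[1]=2
Ev 5: PC=3 idx=0 pred=T actual=T -> ctr[0]=3
Ev 6: PC=3 idx=0 pred=T actual=T -> ctr[0]=3
Ev 7: PC=3 idx=0 pred=T actual=T -> ctr[0]=3
Ev 8: PC=1 idx=1 pred=T actual=T -> ctr[1]=3
Ev 9: PC=1 idx=1 pred=T actual=T -> ctr[1]=3
Ev 10: PC=1 idx=1 pred=T actual=T -> ctr[1]=3
Ev 11: PC=4 idx=1 pred=T actual=N -> ctr[1]=2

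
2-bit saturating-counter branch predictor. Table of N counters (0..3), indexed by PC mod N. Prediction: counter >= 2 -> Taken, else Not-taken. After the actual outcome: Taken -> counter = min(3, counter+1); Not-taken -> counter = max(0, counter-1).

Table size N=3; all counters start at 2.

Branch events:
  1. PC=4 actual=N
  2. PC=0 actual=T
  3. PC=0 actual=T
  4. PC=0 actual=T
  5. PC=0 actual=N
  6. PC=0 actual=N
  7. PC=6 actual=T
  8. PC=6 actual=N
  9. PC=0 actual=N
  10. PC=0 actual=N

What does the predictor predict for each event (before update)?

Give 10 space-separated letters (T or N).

Answer: T T T T T T N T N N

Derivation:
Ev 1: PC=4 idx=1 pred=T actual=N -> ctr[1]=1
Ev 2: PC=0 idx=0 pred=T actual=T -> ctr[0]=3
Ev 3: PC=0 idx=0 pred=T actual=T -> ctr[0]=3
Ev 4: PC=0 idx=0 pred=T actual=T -> ctr[0]=3
Ev 5: PC=0 idx=0 pred=T actual=N -> ctr[0]=2
Ev 6: PC=0 idx=0 pred=T actual=N -> ctr[0]=1
Ev 7: PC=6 idx=0 pred=N actual=T -> ctr[0]=2
Ev 8: PC=6 idx=0 pred=T actual=N -> ctr[0]=1
Ev 9: PC=0 idx=0 pred=N actual=N -> ctr[0]=0
Ev 10: PC=0 idx=0 pred=N actual=N -> ctr[0]=0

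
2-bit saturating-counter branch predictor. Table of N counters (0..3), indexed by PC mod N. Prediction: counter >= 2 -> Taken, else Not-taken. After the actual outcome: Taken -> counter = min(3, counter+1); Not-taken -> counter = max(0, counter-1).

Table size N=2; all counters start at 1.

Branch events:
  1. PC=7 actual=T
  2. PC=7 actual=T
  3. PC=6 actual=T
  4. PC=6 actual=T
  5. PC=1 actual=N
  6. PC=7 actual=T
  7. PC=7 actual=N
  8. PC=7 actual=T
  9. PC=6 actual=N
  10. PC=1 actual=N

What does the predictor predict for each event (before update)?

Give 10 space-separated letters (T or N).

Ev 1: PC=7 idx=1 pred=N actual=T -> ctr[1]=2
Ev 2: PC=7 idx=1 pred=T actual=T -> ctr[1]=3
Ev 3: PC=6 idx=0 pred=N actual=T -> ctr[0]=2
Ev 4: PC=6 idx=0 pred=T actual=T -> ctr[0]=3
Ev 5: PC=1 idx=1 pred=T actual=N -> ctr[1]=2
Ev 6: PC=7 idx=1 pred=T actual=T -> ctr[1]=3
Ev 7: PC=7 idx=1 pred=T actual=N -> ctr[1]=2
Ev 8: PC=7 idx=1 pred=T actual=T -> ctr[1]=3
Ev 9: PC=6 idx=0 pred=T actual=N -> ctr[0]=2
Ev 10: PC=1 idx=1 pred=T actual=N -> ctr[1]=2

Answer: N T N T T T T T T T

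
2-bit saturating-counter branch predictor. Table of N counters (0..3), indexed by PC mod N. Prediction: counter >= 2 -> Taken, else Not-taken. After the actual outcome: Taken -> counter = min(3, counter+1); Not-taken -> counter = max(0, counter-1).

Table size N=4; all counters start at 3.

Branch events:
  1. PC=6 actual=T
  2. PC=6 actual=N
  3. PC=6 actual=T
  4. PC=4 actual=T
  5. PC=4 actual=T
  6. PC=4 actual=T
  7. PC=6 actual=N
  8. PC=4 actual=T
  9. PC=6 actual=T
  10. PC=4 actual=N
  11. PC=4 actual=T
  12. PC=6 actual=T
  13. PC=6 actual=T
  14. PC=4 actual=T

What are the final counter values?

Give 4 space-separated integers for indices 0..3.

Answer: 3 3 3 3

Derivation:
Ev 1: PC=6 idx=2 pred=T actual=T -> ctr[2]=3
Ev 2: PC=6 idx=2 pred=T actual=N -> ctr[2]=2
Ev 3: PC=6 idx=2 pred=T actual=T -> ctr[2]=3
Ev 4: PC=4 idx=0 pred=T actual=T -> ctr[0]=3
Ev 5: PC=4 idx=0 pred=T actual=T -> ctr[0]=3
Ev 6: PC=4 idx=0 pred=T actual=T -> ctr[0]=3
Ev 7: PC=6 idx=2 pred=T actual=N -> ctr[2]=2
Ev 8: PC=4 idx=0 pred=T actual=T -> ctr[0]=3
Ev 9: PC=6 idx=2 pred=T actual=T -> ctr[2]=3
Ev 10: PC=4 idx=0 pred=T actual=N -> ctr[0]=2
Ev 11: PC=4 idx=0 pred=T actual=T -> ctr[0]=3
Ev 12: PC=6 idx=2 pred=T actual=T -> ctr[2]=3
Ev 13: PC=6 idx=2 pred=T actual=T -> ctr[2]=3
Ev 14: PC=4 idx=0 pred=T actual=T -> ctr[0]=3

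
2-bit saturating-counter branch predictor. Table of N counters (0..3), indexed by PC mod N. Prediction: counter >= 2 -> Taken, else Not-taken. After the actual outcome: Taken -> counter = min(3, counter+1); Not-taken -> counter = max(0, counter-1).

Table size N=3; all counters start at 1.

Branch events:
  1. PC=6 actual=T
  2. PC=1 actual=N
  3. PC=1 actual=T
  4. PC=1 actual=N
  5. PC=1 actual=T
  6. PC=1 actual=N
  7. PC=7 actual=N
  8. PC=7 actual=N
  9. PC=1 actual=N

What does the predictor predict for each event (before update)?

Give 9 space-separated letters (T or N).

Answer: N N N N N N N N N

Derivation:
Ev 1: PC=6 idx=0 pred=N actual=T -> ctr[0]=2
Ev 2: PC=1 idx=1 pred=N actual=N -> ctr[1]=0
Ev 3: PC=1 idx=1 pred=N actual=T -> ctr[1]=1
Ev 4: PC=1 idx=1 pred=N actual=N -> ctr[1]=0
Ev 5: PC=1 idx=1 pred=N actual=T -> ctr[1]=1
Ev 6: PC=1 idx=1 pred=N actual=N -> ctr[1]=0
Ev 7: PC=7 idx=1 pred=N actual=N -> ctr[1]=0
Ev 8: PC=7 idx=1 pred=N actual=N -> ctr[1]=0
Ev 9: PC=1 idx=1 pred=N actual=N -> ctr[1]=0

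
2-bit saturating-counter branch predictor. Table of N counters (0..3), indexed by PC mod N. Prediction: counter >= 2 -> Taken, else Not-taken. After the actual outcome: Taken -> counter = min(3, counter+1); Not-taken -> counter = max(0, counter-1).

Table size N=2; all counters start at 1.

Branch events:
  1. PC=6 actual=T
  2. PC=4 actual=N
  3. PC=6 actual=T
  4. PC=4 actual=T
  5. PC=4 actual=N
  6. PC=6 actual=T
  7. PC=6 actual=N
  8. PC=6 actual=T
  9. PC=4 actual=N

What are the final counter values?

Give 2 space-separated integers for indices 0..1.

Ev 1: PC=6 idx=0 pred=N actual=T -> ctr[0]=2
Ev 2: PC=4 idx=0 pred=T actual=N -> ctr[0]=1
Ev 3: PC=6 idx=0 pred=N actual=T -> ctr[0]=2
Ev 4: PC=4 idx=0 pred=T actual=T -> ctr[0]=3
Ev 5: PC=4 idx=0 pred=T actual=N -> ctr[0]=2
Ev 6: PC=6 idx=0 pred=T actual=T -> ctr[0]=3
Ev 7: PC=6 idx=0 pred=T actual=N -> ctr[0]=2
Ev 8: PC=6 idx=0 pred=T actual=T -> ctr[0]=3
Ev 9: PC=4 idx=0 pred=T actual=N -> ctr[0]=2

Answer: 2 1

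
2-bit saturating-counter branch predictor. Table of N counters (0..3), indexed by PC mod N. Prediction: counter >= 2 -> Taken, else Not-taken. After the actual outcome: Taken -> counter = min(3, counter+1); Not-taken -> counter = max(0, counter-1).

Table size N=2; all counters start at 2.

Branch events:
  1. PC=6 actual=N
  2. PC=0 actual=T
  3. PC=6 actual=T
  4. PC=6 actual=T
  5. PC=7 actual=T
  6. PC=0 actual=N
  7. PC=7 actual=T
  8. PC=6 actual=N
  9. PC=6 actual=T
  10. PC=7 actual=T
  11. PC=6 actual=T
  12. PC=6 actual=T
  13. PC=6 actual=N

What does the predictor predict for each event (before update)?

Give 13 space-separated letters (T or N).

Answer: T N T T T T T T N T T T T

Derivation:
Ev 1: PC=6 idx=0 pred=T actual=N -> ctr[0]=1
Ev 2: PC=0 idx=0 pred=N actual=T -> ctr[0]=2
Ev 3: PC=6 idx=0 pred=T actual=T -> ctr[0]=3
Ev 4: PC=6 idx=0 pred=T actual=T -> ctr[0]=3
Ev 5: PC=7 idx=1 pred=T actual=T -> ctr[1]=3
Ev 6: PC=0 idx=0 pred=T actual=N -> ctr[0]=2
Ev 7: PC=7 idx=1 pred=T actual=T -> ctr[1]=3
Ev 8: PC=6 idx=0 pred=T actual=N -> ctr[0]=1
Ev 9: PC=6 idx=0 pred=N actual=T -> ctr[0]=2
Ev 10: PC=7 idx=1 pred=T actual=T -> ctr[1]=3
Ev 11: PC=6 idx=0 pred=T actual=T -> ctr[0]=3
Ev 12: PC=6 idx=0 pred=T actual=T -> ctr[0]=3
Ev 13: PC=6 idx=0 pred=T actual=N -> ctr[0]=2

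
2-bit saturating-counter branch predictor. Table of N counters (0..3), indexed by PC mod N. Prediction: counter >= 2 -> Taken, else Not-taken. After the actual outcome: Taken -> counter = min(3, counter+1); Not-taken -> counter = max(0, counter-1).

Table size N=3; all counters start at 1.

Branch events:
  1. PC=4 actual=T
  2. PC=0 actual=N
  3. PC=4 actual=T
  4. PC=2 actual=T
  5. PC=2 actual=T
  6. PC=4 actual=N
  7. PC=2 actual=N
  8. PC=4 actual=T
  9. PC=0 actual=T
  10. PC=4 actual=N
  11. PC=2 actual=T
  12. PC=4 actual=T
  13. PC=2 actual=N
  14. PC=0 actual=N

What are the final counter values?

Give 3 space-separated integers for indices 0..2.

Ev 1: PC=4 idx=1 pred=N actual=T -> ctr[1]=2
Ev 2: PC=0 idx=0 pred=N actual=N -> ctr[0]=0
Ev 3: PC=4 idx=1 pred=T actual=T -> ctr[1]=3
Ev 4: PC=2 idx=2 pred=N actual=T -> ctr[2]=2
Ev 5: PC=2 idx=2 pred=T actual=T -> ctr[2]=3
Ev 6: PC=4 idx=1 pred=T actual=N -> ctr[1]=2
Ev 7: PC=2 idx=2 pred=T actual=N -> ctr[2]=2
Ev 8: PC=4 idx=1 pred=T actual=T -> ctr[1]=3
Ev 9: PC=0 idx=0 pred=N actual=T -> ctr[0]=1
Ev 10: PC=4 idx=1 pred=T actual=N -> ctr[1]=2
Ev 11: PC=2 idx=2 pred=T actual=T -> ctr[2]=3
Ev 12: PC=4 idx=1 pred=T actual=T -> ctr[1]=3
Ev 13: PC=2 idx=2 pred=T actual=N -> ctr[2]=2
Ev 14: PC=0 idx=0 pred=N actual=N -> ctr[0]=0

Answer: 0 3 2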